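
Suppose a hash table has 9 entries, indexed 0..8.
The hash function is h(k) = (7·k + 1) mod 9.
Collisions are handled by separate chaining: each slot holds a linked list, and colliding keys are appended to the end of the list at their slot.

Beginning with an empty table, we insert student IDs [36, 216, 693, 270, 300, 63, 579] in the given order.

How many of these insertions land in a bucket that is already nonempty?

5

Insert 36: h=1, bucket 1 empty → new chain.
Insert 216: h=1, bucket 1 nonempty → append to chain.
Insert 693: h=1, bucket 1 nonempty → append to chain.
Insert 270: h=1, bucket 1 nonempty → append to chain.
Insert 300: h=4, bucket 4 empty → new chain.
Insert 63: h=1, bucket 1 nonempty → append to chain.
Insert 579: h=4, bucket 4 nonempty → append to chain.
Final buckets:
0: —
1: 36 -> 216 -> 693 -> 270 -> 63
2: —
3: —
4: 300 -> 579
5: —
6: —
7: —
8: —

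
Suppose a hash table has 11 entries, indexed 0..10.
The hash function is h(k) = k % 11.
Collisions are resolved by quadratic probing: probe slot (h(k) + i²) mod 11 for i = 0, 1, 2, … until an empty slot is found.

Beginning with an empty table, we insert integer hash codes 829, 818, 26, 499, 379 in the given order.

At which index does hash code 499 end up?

829 hashes to 4; slot 4 is free => place at 4.
818 hashes to 4; 4 taken => place at 5.
26 hashes to 4; 4,5 taken => place at 8.
499 hashes to 4; 4,5,8 taken => place at 2.
379 hashes to 5; 5 taken => place at 6.
Table: [_, _, 499, _, 829, 818, 379, _, 26, _, _]

2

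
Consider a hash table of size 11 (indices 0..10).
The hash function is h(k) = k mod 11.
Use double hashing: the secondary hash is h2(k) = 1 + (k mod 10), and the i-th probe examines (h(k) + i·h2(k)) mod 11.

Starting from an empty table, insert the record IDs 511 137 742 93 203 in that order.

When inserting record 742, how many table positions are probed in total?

511: h=5 -> slot 5
137: h=5, h2=8, probe 5,2 -> slot 2
742: h=5, h2=3, probe 5,8 -> slot 8
93: h=5, h2=4, probe 5,9 -> slot 9
203: h=5, h2=4, probe 5,9,2,6 -> slot 6
Table: [., ., 137, ., ., 511, 203, ., 742, 93, .]

2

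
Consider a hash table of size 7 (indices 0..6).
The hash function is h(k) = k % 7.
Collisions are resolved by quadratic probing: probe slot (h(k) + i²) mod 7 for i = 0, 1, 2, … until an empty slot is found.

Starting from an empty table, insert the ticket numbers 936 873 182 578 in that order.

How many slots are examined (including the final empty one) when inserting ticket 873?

2

936 hashes to 5; slot 5 is free => place at 5.
873 hashes to 5; 5 taken => place at 6.
182 hashes to 0; slot 0 is free => place at 0.
578 hashes to 4; slot 4 is free => place at 4.
Table: [182, ∅, ∅, ∅, 578, 936, 873]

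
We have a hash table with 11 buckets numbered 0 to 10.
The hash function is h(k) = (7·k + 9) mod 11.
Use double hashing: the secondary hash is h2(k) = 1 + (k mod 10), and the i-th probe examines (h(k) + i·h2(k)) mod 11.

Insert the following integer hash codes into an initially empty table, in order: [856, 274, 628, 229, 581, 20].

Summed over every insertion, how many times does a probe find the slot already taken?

Insert 856: h=6, slot 6 empty -> index 6.
Insert 274: h=2, slot 2 empty -> index 2.
Insert 628: h=5, slot 5 empty -> index 5.
Insert 229: h=6, h2=10, slots 6,5 occupied -> index 4.
Insert 581: h=6, h2=2, slot 6 occupied -> index 8.
Insert 20: h=6, h2=1, slot 6 occupied -> index 7.
Table: [—, —, 274, —, 229, 628, 856, 20, 581, —, —]

4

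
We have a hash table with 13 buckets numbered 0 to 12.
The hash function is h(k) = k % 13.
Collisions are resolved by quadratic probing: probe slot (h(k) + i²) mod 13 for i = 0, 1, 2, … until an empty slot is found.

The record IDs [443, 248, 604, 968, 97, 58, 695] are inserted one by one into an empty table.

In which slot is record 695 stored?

5

443: h=1 → slot 1
248: h=1, probe 1,2 → slot 2
604: h=6 → slot 6
968: h=6, probe 6,7 → slot 7
97: h=6, probe 6,7,10 → slot 10
58: h=6, probe 6,7,10,2,9 → slot 9
695: h=6, probe 6,7,10,2,9,5 → slot 5
Table: [∅, 443, 248, ∅, ∅, 695, 604, 968, ∅, 58, 97, ∅, ∅]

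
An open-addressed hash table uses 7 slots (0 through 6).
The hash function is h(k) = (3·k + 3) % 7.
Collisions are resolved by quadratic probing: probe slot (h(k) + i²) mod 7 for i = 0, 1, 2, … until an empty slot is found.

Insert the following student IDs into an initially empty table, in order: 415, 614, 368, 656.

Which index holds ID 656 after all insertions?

5

Insert 415: h=2, slot 2 empty -> index 2.
Insert 614: h=4, slot 4 empty -> index 4.
Insert 368: h=1, slot 1 empty -> index 1.
Insert 656: h=4, slot 4 occupied -> index 5.
Table: [—, 368, 415, —, 614, 656, —]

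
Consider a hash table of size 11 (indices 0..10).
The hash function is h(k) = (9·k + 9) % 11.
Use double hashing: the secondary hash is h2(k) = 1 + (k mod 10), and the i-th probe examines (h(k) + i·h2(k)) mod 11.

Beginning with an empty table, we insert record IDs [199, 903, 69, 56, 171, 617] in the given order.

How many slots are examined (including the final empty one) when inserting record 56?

3

199: h=7 -> slot 7
903: h=7, h2=4, probe 7,0 -> slot 0
69: h=3 -> slot 3
56: h=7, h2=7, probe 7,3,10 -> slot 10
171: h=8 -> slot 8
617: h=7, h2=8, probe 7,4 -> slot 4
Table: [903, —, —, 69, 617, —, —, 199, 171, —, 56]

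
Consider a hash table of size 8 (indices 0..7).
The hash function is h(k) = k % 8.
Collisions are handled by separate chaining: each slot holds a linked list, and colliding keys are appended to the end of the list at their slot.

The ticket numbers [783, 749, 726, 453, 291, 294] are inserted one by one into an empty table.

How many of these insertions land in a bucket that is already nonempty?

2

Insert 783: h=7, bucket 7 empty → new chain.
Insert 749: h=5, bucket 5 empty → new chain.
Insert 726: h=6, bucket 6 empty → new chain.
Insert 453: h=5, bucket 5 nonempty → append to chain.
Insert 291: h=3, bucket 3 empty → new chain.
Insert 294: h=6, bucket 6 nonempty → append to chain.
Final buckets:
0: .
1: .
2: .
3: 291
4: .
5: 749 -> 453
6: 726 -> 294
7: 783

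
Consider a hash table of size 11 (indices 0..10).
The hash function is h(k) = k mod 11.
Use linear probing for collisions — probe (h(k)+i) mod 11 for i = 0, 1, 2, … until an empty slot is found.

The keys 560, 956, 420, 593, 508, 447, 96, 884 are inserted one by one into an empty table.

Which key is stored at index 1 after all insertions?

593

560: h=10 → slot 10
956: h=10, probe 10,0 → slot 0
420: h=2 → slot 2
593: h=10, probe 10,0,1 → slot 1
508: h=2, probe 2,3 → slot 3
447: h=7 → slot 7
96: h=8 → slot 8
884: h=4 → slot 4
Table: [956, 593, 420, 508, 884, -, -, 447, 96, -, 560]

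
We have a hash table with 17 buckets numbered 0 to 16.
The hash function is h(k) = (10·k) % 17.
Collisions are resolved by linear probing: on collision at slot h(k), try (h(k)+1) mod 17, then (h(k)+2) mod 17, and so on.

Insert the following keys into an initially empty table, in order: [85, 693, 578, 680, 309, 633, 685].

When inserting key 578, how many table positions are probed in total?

2

85: h=0 → slot 0
693: h=11 → slot 11
578: h=0, probe 0,1 → slot 1
680: h=0, probe 0,1,2 → slot 2
309: h=13 → slot 13
633: h=6 → slot 6
685: h=16 → slot 16
Table: [85, 578, 680, —, —, —, 633, —, —, —, —, 693, —, 309, —, —, 685]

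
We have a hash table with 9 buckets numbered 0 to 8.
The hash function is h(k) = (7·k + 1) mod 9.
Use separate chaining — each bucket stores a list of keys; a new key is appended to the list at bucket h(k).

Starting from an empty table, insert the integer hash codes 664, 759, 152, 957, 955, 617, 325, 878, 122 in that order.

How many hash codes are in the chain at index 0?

Insert 664: h=5, bucket 5 empty → new chain.
Insert 759: h=4, bucket 4 empty → new chain.
Insert 152: h=3, bucket 3 empty → new chain.
Insert 957: h=4, bucket 4 nonempty → append to chain.
Insert 955: h=8, bucket 8 empty → new chain.
Insert 617: h=0, bucket 0 empty → new chain.
Insert 325: h=8, bucket 8 nonempty → append to chain.
Insert 878: h=0, bucket 0 nonempty → append to chain.
Insert 122: h=0, bucket 0 nonempty → append to chain.
Final buckets:
0: 617 -> 878 -> 122
1: .
2: .
3: 152
4: 759 -> 957
5: 664
6: .
7: .
8: 955 -> 325

3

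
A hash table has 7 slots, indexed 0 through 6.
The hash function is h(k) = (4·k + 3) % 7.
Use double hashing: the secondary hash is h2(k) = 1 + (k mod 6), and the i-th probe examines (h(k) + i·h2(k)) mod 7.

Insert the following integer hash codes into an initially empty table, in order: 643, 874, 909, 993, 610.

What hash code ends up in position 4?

Insert 643: h=6, slot 6 empty => index 6.
Insert 874: h=6, h2=5, slot 6 occupied => index 4.
Insert 909: h=6, h2=4, slot 6 occupied => index 3.
Insert 993: h=6, h2=4, slots 6,3 occupied => index 0.
Insert 610: h=0, h2=5, slot 0 occupied => index 5.
Table: [993, ., ., 909, 874, 610, 643]

874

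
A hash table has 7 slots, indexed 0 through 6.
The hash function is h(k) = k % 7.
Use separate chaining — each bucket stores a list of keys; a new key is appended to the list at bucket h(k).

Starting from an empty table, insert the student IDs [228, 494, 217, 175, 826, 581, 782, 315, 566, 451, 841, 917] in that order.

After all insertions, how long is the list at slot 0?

Insert 228: h=4, bucket 4 empty -> new chain.
Insert 494: h=4, bucket 4 nonempty -> append to chain.
Insert 217: h=0, bucket 0 empty -> new chain.
Insert 175: h=0, bucket 0 nonempty -> append to chain.
Insert 826: h=0, bucket 0 nonempty -> append to chain.
Insert 581: h=0, bucket 0 nonempty -> append to chain.
Insert 782: h=5, bucket 5 empty -> new chain.
Insert 315: h=0, bucket 0 nonempty -> append to chain.
Insert 566: h=6, bucket 6 empty -> new chain.
Insert 451: h=3, bucket 3 empty -> new chain.
Insert 841: h=1, bucket 1 empty -> new chain.
Insert 917: h=0, bucket 0 nonempty -> append to chain.
Final buckets:
0: 217 -> 175 -> 826 -> 581 -> 315 -> 917
1: 841
2: ∅
3: 451
4: 228 -> 494
5: 782
6: 566

6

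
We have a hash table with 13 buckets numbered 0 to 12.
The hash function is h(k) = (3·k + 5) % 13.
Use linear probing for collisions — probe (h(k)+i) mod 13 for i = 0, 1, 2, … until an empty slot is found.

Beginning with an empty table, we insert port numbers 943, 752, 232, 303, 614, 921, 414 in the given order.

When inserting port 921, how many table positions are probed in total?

943: h=0 → slot 0
752: h=12 → slot 12
232: h=12, probe 12,0,1 → slot 1
303: h=4 → slot 4
614: h=1, probe 1,2 → slot 2
921: h=12, probe 12,0,1,2,3 → slot 3
414: h=12, probe 12,0,1,2,3,4,5 → slot 5
Table: [943, 232, 614, 921, 303, 414, ∅, ∅, ∅, ∅, ∅, ∅, 752]

5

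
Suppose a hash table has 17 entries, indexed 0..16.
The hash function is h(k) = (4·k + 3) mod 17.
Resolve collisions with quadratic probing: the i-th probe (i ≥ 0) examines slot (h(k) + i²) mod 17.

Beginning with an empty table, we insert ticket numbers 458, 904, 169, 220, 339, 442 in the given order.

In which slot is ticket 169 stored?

0

458 hashes to 16; slot 16 is free → place at 16.
904 hashes to 15; slot 15 is free → place at 15.
169 hashes to 16; 16 taken → place at 0.
220 hashes to 16; 16,0 taken → place at 3.
339 hashes to 16; 16,0,3 taken → place at 8.
442 hashes to 3; 3 taken → place at 4.
Table: [169, _, _, 220, 442, _, _, _, 339, _, _, _, _, _, _, 904, 458]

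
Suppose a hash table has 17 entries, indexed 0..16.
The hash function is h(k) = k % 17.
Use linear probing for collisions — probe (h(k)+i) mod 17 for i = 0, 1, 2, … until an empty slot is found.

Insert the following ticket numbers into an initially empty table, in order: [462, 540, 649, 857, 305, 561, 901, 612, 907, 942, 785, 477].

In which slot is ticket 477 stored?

9

Insert 462: h=3, slot 3 empty => index 3.
Insert 540: h=13, slot 13 empty => index 13.
Insert 649: h=3, slot 3 occupied => index 4.
Insert 857: h=7, slot 7 empty => index 7.
Insert 305: h=16, slot 16 empty => index 16.
Insert 561: h=0, slot 0 empty => index 0.
Insert 901: h=0, slot 0 occupied => index 1.
Insert 612: h=0, slots 0,1 occupied => index 2.
Insert 907: h=6, slot 6 empty => index 6.
Insert 942: h=7, slot 7 occupied => index 8.
Insert 785: h=3, slots 3,4 occupied => index 5.
Insert 477: h=1, slots 1,2,3,4,5,6,7,8 occupied => index 9.
Table: [561, 901, 612, 462, 649, 785, 907, 857, 942, 477, ∅, ∅, ∅, 540, ∅, ∅, 305]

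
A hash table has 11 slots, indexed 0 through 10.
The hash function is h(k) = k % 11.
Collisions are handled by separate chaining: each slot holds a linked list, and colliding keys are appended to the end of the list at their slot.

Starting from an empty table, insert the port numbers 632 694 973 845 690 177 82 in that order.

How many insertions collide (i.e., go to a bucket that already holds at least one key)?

632 -> bucket 5
694 -> bucket 1
973 -> bucket 5 (collision)
845 -> bucket 9
690 -> bucket 8
177 -> bucket 1 (collision)
82 -> bucket 5 (collision)
Final buckets:
0: .
1: 694 -> 177
2: .
3: .
4: .
5: 632 -> 973 -> 82
6: .
7: .
8: 690
9: 845
10: .

3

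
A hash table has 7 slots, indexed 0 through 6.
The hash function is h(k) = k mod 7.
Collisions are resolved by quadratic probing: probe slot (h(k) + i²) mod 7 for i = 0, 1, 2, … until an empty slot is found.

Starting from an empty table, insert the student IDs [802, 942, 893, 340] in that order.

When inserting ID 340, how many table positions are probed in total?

802: h=4 => slot 4
942: h=4, probe 4,5 => slot 5
893: h=4, probe 4,5,1 => slot 1
340: h=4, probe 4,5,1,6 => slot 6
Table: [_, 893, _, _, 802, 942, 340]

4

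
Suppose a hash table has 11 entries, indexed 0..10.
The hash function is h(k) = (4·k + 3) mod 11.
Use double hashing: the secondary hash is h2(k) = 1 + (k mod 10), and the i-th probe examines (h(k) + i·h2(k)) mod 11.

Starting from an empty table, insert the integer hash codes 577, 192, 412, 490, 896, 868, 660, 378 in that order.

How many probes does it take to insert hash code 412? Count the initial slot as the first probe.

577: h=1 => slot 1
192: h=1, h2=3, probe 1,4 => slot 4
412: h=1, h2=3, probe 1,4,7 => slot 7
490: h=5 => slot 5
896: h=1, h2=7, probe 1,8 => slot 8
868: h=10 => slot 10
660: h=3 => slot 3
378: h=8, h2=9, probe 8,6 => slot 6
Table: [., 577, ., 660, 192, 490, 378, 412, 896, ., 868]

3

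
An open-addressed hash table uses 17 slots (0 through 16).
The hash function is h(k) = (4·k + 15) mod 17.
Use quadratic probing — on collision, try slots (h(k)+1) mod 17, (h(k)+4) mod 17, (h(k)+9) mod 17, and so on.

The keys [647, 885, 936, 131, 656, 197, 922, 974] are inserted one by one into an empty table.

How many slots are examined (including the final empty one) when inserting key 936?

647 hashes to 2; slot 2 is free → place at 2.
885 hashes to 2; 2 taken → place at 3.
936 hashes to 2; 2,3 taken → place at 6.
131 hashes to 12; slot 12 is free → place at 12.
656 hashes to 4; slot 4 is free → place at 4.
197 hashes to 4; 4 taken → place at 5.
922 hashes to 14; slot 14 is free → place at 14.
974 hashes to 1; slot 1 is free → place at 1.
Table: [., 974, 647, 885, 656, 197, 936, ., ., ., ., ., 131, ., 922, ., .]

3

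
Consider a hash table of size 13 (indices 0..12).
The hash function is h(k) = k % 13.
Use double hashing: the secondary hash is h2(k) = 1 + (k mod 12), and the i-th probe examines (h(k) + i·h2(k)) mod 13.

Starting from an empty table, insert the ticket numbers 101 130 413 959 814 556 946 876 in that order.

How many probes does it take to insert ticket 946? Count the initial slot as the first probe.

Insert 101: h=10, slot 10 empty => index 10.
Insert 130: h=0, slot 0 empty => index 0.
Insert 413: h=10, h2=6, slot 10 occupied => index 3.
Insert 959: h=10, h2=12, slot 10 occupied => index 9.
Insert 814: h=8, slot 8 empty => index 8.
Insert 556: h=10, h2=5, slot 10 occupied => index 2.
Insert 946: h=10, h2=11, slots 10,8 occupied => index 6.
Insert 876: h=5, slot 5 empty => index 5.
Table: [130, ∅, 556, 413, ∅, 876, 946, ∅, 814, 959, 101, ∅, ∅]

3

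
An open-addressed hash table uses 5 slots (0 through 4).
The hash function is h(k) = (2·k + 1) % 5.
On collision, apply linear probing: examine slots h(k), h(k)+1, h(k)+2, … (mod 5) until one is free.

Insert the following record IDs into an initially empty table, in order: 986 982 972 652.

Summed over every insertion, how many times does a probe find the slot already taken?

Insert 986: h=3, slot 3 empty -> index 3.
Insert 982: h=0, slot 0 empty -> index 0.
Insert 972: h=0, slot 0 occupied -> index 1.
Insert 652: h=0, slots 0,1 occupied -> index 2.
Table: [982, 972, 652, 986, -]

3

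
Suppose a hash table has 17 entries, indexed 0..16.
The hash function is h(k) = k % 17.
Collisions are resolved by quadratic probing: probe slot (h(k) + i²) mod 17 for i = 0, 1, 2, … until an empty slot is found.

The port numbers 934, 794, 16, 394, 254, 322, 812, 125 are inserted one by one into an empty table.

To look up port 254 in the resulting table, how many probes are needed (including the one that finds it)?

934: h=16 → slot 16
794: h=12 → slot 12
16: h=16, probe 16,0 → slot 0
394: h=3 → slot 3
254: h=16, probe 16,0,3,8 → slot 8
322: h=16, probe 16,0,3,8,15 → slot 15
812: h=13 → slot 13
125: h=6 → slot 6
Table: [16, —, —, 394, —, —, 125, —, 254, —, —, —, 794, 812, —, 322, 934]
Lookup 254: h=16, probe 16,0,3,8 → found at 8.

4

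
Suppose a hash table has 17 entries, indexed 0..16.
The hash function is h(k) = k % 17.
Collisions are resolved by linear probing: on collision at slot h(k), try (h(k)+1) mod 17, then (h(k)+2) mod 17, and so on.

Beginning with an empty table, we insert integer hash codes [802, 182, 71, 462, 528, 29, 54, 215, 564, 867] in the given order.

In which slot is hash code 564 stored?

7

Insert 802: h=3, slot 3 empty => index 3.
Insert 182: h=12, slot 12 empty => index 12.
Insert 71: h=3, slot 3 occupied => index 4.
Insert 462: h=3, slots 3,4 occupied => index 5.
Insert 528: h=1, slot 1 empty => index 1.
Insert 29: h=12, slot 12 occupied => index 13.
Insert 54: h=3, slots 3,4,5 occupied => index 6.
Insert 215: h=11, slot 11 empty => index 11.
Insert 564: h=3, slots 3,4,5,6 occupied => index 7.
Insert 867: h=0, slot 0 empty => index 0.
Table: [867, 528, -, 802, 71, 462, 54, 564, -, -, -, 215, 182, 29, -, -, -]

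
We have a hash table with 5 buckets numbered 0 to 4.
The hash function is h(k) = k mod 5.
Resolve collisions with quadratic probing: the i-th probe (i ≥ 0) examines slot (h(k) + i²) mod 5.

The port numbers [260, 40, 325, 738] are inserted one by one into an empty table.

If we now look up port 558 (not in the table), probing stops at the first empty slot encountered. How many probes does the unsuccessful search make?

260 hashes to 0; slot 0 is free => place at 0.
40 hashes to 0; 0 taken => place at 1.
325 hashes to 0; 0,1 taken => place at 4.
738 hashes to 3; slot 3 is free => place at 3.
Table: [260, 40, -, 738, 325]
Lookup 558: h=3, probe 3,4,2 → slot 2 empty, not found.

3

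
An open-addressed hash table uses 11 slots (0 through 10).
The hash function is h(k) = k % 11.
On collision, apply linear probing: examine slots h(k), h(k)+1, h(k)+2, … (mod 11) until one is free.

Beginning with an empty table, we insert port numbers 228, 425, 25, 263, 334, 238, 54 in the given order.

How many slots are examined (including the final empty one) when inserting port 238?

3

228: h=8 → slot 8
425: h=7 → slot 7
25: h=3 → slot 3
263: h=10 → slot 10
334: h=4 → slot 4
238: h=7, probe 7,8,9 → slot 9
54: h=10, probe 10,0 → slot 0
Table: [54, _, _, 25, 334, _, _, 425, 228, 238, 263]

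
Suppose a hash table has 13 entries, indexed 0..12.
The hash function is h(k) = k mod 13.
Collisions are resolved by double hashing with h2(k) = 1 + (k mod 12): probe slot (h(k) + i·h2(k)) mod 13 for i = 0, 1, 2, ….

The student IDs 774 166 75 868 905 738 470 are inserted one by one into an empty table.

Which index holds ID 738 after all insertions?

774 hashes to 7; slot 7 is free => place at 7.
166 hashes to 10; slot 10 is free => place at 10.
75 hashes to 10, h2=4; 10 taken => place at 1.
868 hashes to 10, h2=5; 10 taken => place at 2.
905 hashes to 8; slot 8 is free => place at 8.
738 hashes to 10, h2=7; 10 taken => place at 4.
470 hashes to 2, h2=3; 2 taken => place at 5.
Table: [∅, 75, 868, ∅, 738, 470, ∅, 774, 905, ∅, 166, ∅, ∅]

4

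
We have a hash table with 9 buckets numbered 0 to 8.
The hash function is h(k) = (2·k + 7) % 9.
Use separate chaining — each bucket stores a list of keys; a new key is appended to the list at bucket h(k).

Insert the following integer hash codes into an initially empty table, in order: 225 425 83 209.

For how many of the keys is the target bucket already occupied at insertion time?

Insert 225: h=7, bucket 7 empty → new chain.
Insert 425: h=2, bucket 2 empty → new chain.
Insert 83: h=2, bucket 2 nonempty → append to chain.
Insert 209: h=2, bucket 2 nonempty → append to chain.
Final buckets:
0: -
1: -
2: 425 -> 83 -> 209
3: -
4: -
5: -
6: -
7: 225
8: -

2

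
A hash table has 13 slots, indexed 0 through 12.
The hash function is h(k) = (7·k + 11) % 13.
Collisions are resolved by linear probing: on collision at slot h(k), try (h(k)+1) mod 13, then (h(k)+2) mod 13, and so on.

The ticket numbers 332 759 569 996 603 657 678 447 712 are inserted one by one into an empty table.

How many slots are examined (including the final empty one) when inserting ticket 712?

2

332 hashes to 8; slot 8 is free → place at 8.
759 hashes to 7; slot 7 is free → place at 7.
569 hashes to 3; slot 3 is free → place at 3.
996 hashes to 2; slot 2 is free → place at 2.
603 hashes to 7; 7,8 taken → place at 9.
657 hashes to 8; 8,9 taken → place at 10.
678 hashes to 12; slot 12 is free → place at 12.
447 hashes to 7; 7,8,9,10 taken → place at 11.
712 hashes to 3; 3 taken → place at 4.
Table: [_, _, 996, 569, 712, _, _, 759, 332, 603, 657, 447, 678]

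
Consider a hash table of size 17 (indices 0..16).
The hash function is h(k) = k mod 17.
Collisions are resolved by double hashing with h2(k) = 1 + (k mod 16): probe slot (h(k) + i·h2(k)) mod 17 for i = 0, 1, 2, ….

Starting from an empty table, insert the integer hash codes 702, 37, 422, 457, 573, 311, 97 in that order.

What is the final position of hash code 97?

16

Insert 702: h=5, slot 5 empty => index 5.
Insert 37: h=3, slot 3 empty => index 3.
Insert 422: h=14, slot 14 empty => index 14.
Insert 457: h=15, slot 15 empty => index 15.
Insert 573: h=12, slot 12 empty => index 12.
Insert 311: h=5, h2=8, slot 5 occupied => index 13.
Insert 97: h=12, h2=2, slots 12,14 occupied => index 16.
Table: [—, —, —, 37, —, 702, —, —, —, —, —, —, 573, 311, 422, 457, 97]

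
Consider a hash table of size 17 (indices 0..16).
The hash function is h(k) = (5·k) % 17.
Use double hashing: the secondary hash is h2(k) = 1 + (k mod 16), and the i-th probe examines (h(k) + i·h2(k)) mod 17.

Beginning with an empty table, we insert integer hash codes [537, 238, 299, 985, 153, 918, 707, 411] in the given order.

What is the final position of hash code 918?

7

537: h=16 => slot 16
238: h=0 => slot 0
299: h=16, h2=12, probe 16,11 => slot 11
985: h=12 => slot 12
153: h=0, h2=10, probe 0,10 => slot 10
918: h=0, h2=7, probe 0,7 => slot 7
707: h=16, h2=4, probe 16,3 => slot 3
411: h=15 => slot 15
Table: [238, ∅, ∅, 707, ∅, ∅, ∅, 918, ∅, ∅, 153, 299, 985, ∅, ∅, 411, 537]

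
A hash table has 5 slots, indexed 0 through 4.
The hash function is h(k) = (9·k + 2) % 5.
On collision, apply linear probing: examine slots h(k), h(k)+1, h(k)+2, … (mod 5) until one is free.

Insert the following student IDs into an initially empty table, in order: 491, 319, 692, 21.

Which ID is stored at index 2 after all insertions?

21

491 hashes to 1; slot 1 is free => place at 1.
319 hashes to 3; slot 3 is free => place at 3.
692 hashes to 0; slot 0 is free => place at 0.
21 hashes to 1; 1 taken => place at 2.
Table: [692, 491, 21, 319, ∅]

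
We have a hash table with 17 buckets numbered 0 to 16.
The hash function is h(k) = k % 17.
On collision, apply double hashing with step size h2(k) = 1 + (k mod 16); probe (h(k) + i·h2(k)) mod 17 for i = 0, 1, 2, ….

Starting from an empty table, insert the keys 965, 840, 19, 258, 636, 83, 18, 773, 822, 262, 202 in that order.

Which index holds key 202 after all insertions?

9

Insert 965: h=13, slot 13 empty => index 13.
Insert 840: h=7, slot 7 empty => index 7.
Insert 19: h=2, slot 2 empty => index 2.
Insert 258: h=3, slot 3 empty => index 3.
Insert 636: h=7, h2=13, slots 7,3 occupied => index 16.
Insert 83: h=15, slot 15 empty => index 15.
Insert 18: h=1, slot 1 empty => index 1.
Insert 773: h=8, slot 8 empty => index 8.
Insert 822: h=6, slot 6 empty => index 6.
Insert 262: h=7, h2=7, slot 7 occupied => index 14.
Insert 202: h=15, h2=11, slot 15 occupied => index 9.
Table: [., 18, 19, 258, ., ., 822, 840, 773, 202, ., ., ., 965, 262, 83, 636]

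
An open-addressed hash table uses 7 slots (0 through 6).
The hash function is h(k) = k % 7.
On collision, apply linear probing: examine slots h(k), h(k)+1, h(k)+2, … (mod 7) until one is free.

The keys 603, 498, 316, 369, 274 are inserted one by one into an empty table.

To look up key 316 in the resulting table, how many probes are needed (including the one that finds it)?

3

603 hashes to 1; slot 1 is free -> place at 1.
498 hashes to 1; 1 taken -> place at 2.
316 hashes to 1; 1,2 taken -> place at 3.
369 hashes to 5; slot 5 is free -> place at 5.
274 hashes to 1; 1,2,3 taken -> place at 4.
Table: [-, 603, 498, 316, 274, 369, -]
Lookup 316: h=1, probe 1,2,3 → found at 3.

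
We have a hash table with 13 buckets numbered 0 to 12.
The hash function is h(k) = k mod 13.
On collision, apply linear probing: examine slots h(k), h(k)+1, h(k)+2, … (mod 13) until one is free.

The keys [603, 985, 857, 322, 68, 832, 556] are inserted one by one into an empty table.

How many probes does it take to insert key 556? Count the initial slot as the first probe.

5

603: h=5 → slot 5
985: h=10 → slot 10
857: h=12 → slot 12
322: h=10, probe 10,11 → slot 11
68: h=3 → slot 3
832: h=0 → slot 0
556: h=10, probe 10,11,12,0,1 → slot 1
Table: [832, 556, ., 68, ., 603, ., ., ., ., 985, 322, 857]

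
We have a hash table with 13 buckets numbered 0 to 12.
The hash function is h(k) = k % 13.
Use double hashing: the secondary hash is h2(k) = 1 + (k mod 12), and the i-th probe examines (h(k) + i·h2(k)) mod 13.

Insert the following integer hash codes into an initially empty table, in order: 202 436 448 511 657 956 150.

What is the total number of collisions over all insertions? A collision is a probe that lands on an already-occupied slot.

6

202 hashes to 7; slot 7 is free → place at 7.
436 hashes to 7, h2=5; 7 taken → place at 12.
448 hashes to 6; slot 6 is free → place at 6.
511 hashes to 4; slot 4 is free → place at 4.
657 hashes to 7, h2=10; 7,4 taken → place at 1.
956 hashes to 7, h2=9; 7 taken → place at 3.
150 hashes to 7, h2=7; 7,1 taken → place at 8.
Table: [-, 657, -, 956, 511, -, 448, 202, 150, -, -, -, 436]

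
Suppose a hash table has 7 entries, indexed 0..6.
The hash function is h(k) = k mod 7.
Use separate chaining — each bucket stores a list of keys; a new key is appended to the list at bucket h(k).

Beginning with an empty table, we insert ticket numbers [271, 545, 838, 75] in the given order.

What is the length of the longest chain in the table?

3

271 → bucket 5
545 → bucket 6
838 → bucket 5 (collision)
75 → bucket 5 (collision)
Final buckets:
0: -
1: -
2: -
3: -
4: -
5: 271 -> 838 -> 75
6: 545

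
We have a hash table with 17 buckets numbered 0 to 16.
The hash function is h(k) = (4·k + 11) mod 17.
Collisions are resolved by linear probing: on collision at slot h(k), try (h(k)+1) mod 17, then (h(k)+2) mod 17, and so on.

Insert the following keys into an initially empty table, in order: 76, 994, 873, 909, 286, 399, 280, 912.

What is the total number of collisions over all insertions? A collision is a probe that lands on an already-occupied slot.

10

Insert 76: h=9, slot 9 empty -> index 9.
Insert 994: h=9, slot 9 occupied -> index 10.
Insert 873: h=1, slot 1 empty -> index 1.
Insert 909: h=9, slots 9,10 occupied -> index 11.
Insert 286: h=16, slot 16 empty -> index 16.
Insert 399: h=9, slots 9,10,11 occupied -> index 12.
Insert 280: h=9, slots 9,10,11,12 occupied -> index 13.
Insert 912: h=4, slot 4 empty -> index 4.
Table: [—, 873, —, —, 912, —, —, —, —, 76, 994, 909, 399, 280, —, —, 286]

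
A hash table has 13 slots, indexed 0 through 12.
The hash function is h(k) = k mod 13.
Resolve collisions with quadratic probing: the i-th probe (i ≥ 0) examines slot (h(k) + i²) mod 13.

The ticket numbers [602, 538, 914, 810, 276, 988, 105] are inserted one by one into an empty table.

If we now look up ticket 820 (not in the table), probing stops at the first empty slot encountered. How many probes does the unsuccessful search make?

4

602: h=4 → slot 4
538: h=5 → slot 5
914: h=4, probe 4,5,8 → slot 8
810: h=4, probe 4,5,8,0 → slot 0
276: h=3 → slot 3
988: h=0, probe 0,1 → slot 1
105: h=1, probe 1,2 → slot 2
Table: [810, 988, 105, 276, 602, 538, -, -, 914, -, -, -, -]
Lookup 820: h=1, probe 1,2,5,10 → slot 10 empty, not found.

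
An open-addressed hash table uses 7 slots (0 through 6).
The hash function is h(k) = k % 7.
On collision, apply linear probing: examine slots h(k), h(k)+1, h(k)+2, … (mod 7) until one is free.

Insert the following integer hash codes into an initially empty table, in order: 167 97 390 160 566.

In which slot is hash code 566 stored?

167: h=6 => slot 6
97: h=6, probe 6,0 => slot 0
390: h=5 => slot 5
160: h=6, probe 6,0,1 => slot 1
566: h=6, probe 6,0,1,2 => slot 2
Table: [97, 160, 566, —, —, 390, 167]

2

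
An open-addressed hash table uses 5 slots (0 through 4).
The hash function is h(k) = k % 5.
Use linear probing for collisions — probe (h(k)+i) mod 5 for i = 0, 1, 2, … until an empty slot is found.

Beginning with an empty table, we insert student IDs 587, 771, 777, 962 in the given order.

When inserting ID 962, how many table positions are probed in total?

3

587 hashes to 2; slot 2 is free -> place at 2.
771 hashes to 1; slot 1 is free -> place at 1.
777 hashes to 2; 2 taken -> place at 3.
962 hashes to 2; 2,3 taken -> place at 4.
Table: [., 771, 587, 777, 962]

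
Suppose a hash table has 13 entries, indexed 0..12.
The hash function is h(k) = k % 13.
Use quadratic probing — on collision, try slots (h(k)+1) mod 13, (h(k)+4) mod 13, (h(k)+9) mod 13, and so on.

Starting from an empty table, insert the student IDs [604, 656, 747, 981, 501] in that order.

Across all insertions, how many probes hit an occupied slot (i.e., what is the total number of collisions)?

Insert 604: h=6, slot 6 empty -> index 6.
Insert 656: h=6, slot 6 occupied -> index 7.
Insert 747: h=6, slots 6,7 occupied -> index 10.
Insert 981: h=6, slots 6,7,10 occupied -> index 2.
Insert 501: h=7, slot 7 occupied -> index 8.
Table: [., ., 981, ., ., ., 604, 656, 501, ., 747, ., .]

7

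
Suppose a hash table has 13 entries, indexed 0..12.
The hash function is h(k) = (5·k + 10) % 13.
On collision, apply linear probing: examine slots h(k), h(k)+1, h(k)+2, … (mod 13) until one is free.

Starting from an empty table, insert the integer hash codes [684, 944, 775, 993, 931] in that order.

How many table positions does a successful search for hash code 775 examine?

Insert 684: h=11, slot 11 empty -> index 11.
Insert 944: h=11, slot 11 occupied -> index 12.
Insert 775: h=11, slots 11,12 occupied -> index 0.
Insert 993: h=9, slot 9 empty -> index 9.
Insert 931: h=11, slots 11,12,0 occupied -> index 1.
Table: [775, 931, -, -, -, -, -, -, -, 993, -, 684, 944]
Lookup 775: h=11, probe 11,12,0 → found at 0.

3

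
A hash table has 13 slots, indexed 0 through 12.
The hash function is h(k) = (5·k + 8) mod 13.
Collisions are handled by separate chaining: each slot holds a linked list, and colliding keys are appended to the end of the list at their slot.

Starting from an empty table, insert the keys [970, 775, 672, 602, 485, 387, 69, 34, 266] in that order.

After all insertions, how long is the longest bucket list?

Insert 970: h=9, bucket 9 empty → new chain.
Insert 775: h=9, bucket 9 nonempty → append to chain.
Insert 672: h=1, bucket 1 empty → new chain.
Insert 602: h=2, bucket 2 empty → new chain.
Insert 485: h=2, bucket 2 nonempty → append to chain.
Insert 387: h=6, bucket 6 empty → new chain.
Insert 69: h=2, bucket 2 nonempty → append to chain.
Insert 34: h=9, bucket 9 nonempty → append to chain.
Insert 266: h=12, bucket 12 empty → new chain.
Final buckets:
0: _
1: 672
2: 602 -> 485 -> 69
3: _
4: _
5: _
6: 387
7: _
8: _
9: 970 -> 775 -> 34
10: _
11: _
12: 266

3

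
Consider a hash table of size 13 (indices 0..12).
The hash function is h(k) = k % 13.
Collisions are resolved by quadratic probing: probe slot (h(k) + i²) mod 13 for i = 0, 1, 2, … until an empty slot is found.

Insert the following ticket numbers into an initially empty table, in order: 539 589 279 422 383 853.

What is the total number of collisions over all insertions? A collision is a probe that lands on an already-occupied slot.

Insert 539: h=6, slot 6 empty → index 6.
Insert 589: h=4, slot 4 empty → index 4.
Insert 279: h=6, slot 6 occupied → index 7.
Insert 422: h=6, slots 6,7 occupied → index 10.
Insert 383: h=6, slots 6,7,10 occupied → index 2.
Insert 853: h=8, slot 8 empty → index 8.
Table: [-, -, 383, -, 589, -, 539, 279, 853, -, 422, -, -]

6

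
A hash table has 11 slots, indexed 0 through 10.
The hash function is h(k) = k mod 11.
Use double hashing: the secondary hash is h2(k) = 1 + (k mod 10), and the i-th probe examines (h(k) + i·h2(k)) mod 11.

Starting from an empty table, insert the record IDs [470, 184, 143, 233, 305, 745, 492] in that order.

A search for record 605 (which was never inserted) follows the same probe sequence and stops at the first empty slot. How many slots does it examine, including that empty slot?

470: h=8 → slot 8
184: h=8, h2=5, probe 8,2 → slot 2
143: h=0 → slot 0
233: h=2, h2=4, probe 2,6 → slot 6
305: h=8, h2=6, probe 8,3 → slot 3
745: h=8, h2=6, probe 8,3,9 → slot 9
492: h=8, h2=3, probe 8,0,3,6,9,1 → slot 1
Table: [143, 492, 184, 305, -, -, 233, -, 470, 745, -]
Lookup 605: h=0, h2=6, probe 0,6,1,7 → slot 7 empty, not found.

4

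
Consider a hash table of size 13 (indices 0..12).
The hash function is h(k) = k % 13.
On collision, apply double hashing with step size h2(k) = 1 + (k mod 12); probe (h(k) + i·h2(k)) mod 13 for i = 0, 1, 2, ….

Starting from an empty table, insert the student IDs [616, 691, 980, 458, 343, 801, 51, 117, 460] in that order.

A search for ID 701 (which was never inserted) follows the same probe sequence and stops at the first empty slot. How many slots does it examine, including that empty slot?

Insert 616: h=5, slot 5 empty -> index 5.
Insert 691: h=2, slot 2 empty -> index 2.
Insert 980: h=5, h2=9, slot 5 occupied -> index 1.
Insert 458: h=3, slot 3 empty -> index 3.
Insert 343: h=5, h2=8, slot 5 occupied -> index 0.
Insert 801: h=8, slot 8 empty -> index 8.
Insert 51: h=12, slot 12 empty -> index 12.
Insert 117: h=0, h2=10, slot 0 occupied -> index 10.
Insert 460: h=5, h2=5, slots 5,10,2 occupied -> index 7.
Table: [343, 980, 691, 458, _, 616, _, 460, 801, _, 117, _, 51]
Lookup 701: h=12, h2=6, probe 12,5,11 → slot 11 empty, not found.

3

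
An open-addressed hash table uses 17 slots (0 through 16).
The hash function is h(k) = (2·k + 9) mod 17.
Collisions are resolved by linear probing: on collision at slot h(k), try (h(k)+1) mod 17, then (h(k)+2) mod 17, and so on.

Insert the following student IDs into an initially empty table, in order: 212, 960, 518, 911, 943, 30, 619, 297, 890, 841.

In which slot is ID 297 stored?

212: h=8 => slot 8
960: h=8, probe 8,9 => slot 9
518: h=8, probe 8,9,10 => slot 10
911: h=12 => slot 12
943: h=8, probe 8,9,10,11 => slot 11
30: h=1 => slot 1
619: h=6 => slot 6
297: h=8, probe 8,9,10,11,12,13 => slot 13
890: h=4 => slot 4
841: h=8, probe 8,9,10,11,12,13,14 => slot 14
Table: [., 30, ., ., 890, ., 619, ., 212, 960, 518, 943, 911, 297, 841, ., .]

13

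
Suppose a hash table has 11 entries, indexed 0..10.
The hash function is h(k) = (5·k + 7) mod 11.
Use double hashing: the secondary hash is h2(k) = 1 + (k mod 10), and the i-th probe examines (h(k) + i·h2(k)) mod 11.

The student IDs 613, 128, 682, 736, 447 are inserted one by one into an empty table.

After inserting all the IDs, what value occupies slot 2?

736

613: h=3 → slot 3
128: h=9 → slot 9
682: h=7 → slot 7
736: h=2 → slot 2
447: h=9, h2=8, probe 9,6 → slot 6
Table: [., ., 736, 613, ., ., 447, 682, ., 128, .]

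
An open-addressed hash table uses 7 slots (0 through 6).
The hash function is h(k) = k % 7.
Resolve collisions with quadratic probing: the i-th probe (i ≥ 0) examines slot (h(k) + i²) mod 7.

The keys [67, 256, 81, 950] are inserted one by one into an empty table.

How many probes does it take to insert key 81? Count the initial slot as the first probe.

Insert 67: h=4, slot 4 empty -> index 4.
Insert 256: h=4, slot 4 occupied -> index 5.
Insert 81: h=4, slots 4,5 occupied -> index 1.
Insert 950: h=5, slot 5 occupied -> index 6.
Table: [∅, 81, ∅, ∅, 67, 256, 950]

3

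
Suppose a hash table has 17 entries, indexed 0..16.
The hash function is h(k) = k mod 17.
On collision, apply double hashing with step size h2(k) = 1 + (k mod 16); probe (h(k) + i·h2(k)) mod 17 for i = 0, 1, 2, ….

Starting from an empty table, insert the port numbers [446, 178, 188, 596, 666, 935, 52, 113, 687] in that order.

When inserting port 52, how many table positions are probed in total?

446: h=4 => slot 4
178: h=8 => slot 8
188: h=1 => slot 1
596: h=1, h2=5, probe 1,6 => slot 6
666: h=3 => slot 3
935: h=0 => slot 0
52: h=1, h2=5, probe 1,6,11 => slot 11
113: h=11, h2=2, probe 11,13 => slot 13
687: h=7 => slot 7
Table: [935, 188, —, 666, 446, —, 596, 687, 178, —, —, 52, —, 113, —, —, —]

3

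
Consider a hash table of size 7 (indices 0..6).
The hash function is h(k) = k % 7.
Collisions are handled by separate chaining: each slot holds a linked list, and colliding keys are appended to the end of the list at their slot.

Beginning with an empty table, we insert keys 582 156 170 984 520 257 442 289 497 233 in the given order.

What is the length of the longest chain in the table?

5

582 → bucket 1
156 → bucket 2
170 → bucket 2 (collision)
984 → bucket 4
520 → bucket 2 (collision)
257 → bucket 5
442 → bucket 1 (collision)
289 → bucket 2 (collision)
497 → bucket 0
233 → bucket 2 (collision)
Final buckets:
0: 497
1: 582 -> 442
2: 156 -> 170 -> 520 -> 289 -> 233
3: —
4: 984
5: 257
6: —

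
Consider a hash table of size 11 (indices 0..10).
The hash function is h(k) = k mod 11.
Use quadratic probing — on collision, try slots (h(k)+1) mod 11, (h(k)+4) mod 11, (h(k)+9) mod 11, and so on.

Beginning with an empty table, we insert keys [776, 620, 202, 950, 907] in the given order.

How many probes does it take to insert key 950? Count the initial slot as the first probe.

Insert 776: h=6, slot 6 empty → index 6.
Insert 620: h=4, slot 4 empty → index 4.
Insert 202: h=4, slot 4 occupied → index 5.
Insert 950: h=4, slots 4,5 occupied → index 8.
Insert 907: h=5, slots 5,6 occupied → index 9.
Table: [—, —, —, —, 620, 202, 776, —, 950, 907, —]

3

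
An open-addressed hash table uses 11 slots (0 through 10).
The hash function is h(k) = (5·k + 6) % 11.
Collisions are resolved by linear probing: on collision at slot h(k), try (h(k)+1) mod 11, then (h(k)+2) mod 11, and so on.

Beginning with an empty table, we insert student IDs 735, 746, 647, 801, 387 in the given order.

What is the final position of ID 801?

735 hashes to 7; slot 7 is free => place at 7.
746 hashes to 7; 7 taken => place at 8.
647 hashes to 7; 7,8 taken => place at 9.
801 hashes to 7; 7,8,9 taken => place at 10.
387 hashes to 5; slot 5 is free => place at 5.
Table: [-, -, -, -, -, 387, -, 735, 746, 647, 801]

10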